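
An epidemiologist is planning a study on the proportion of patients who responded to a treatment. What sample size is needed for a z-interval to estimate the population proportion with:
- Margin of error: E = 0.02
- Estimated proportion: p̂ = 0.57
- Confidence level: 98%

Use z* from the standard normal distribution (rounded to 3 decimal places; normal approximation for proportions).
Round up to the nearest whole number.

Using z* for proportion z-interval (normal approximation).

For 98% confidence, z* = 2.326 (from standard normal table)

Sample size formula for proportion z-interval: n = z*²p̂(1-p̂)/E²

n = 2.326² × 0.57 × 0.43 / 0.02²
  = 5.410276 × 0.2451 / 0.0004
  = 3315.1466

Round up to the nearest whole number: n = 3316

3316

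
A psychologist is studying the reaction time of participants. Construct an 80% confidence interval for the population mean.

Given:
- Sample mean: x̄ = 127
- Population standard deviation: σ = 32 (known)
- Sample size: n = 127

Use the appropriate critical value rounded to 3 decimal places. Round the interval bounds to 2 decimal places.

The population standard deviation σ is known, so use a z-interval (standard normal critical value).

For 80% confidence, z* = 1.282 (from standard normal table)

Standard error: SE = σ/√n = 32/√127 = 2.839541

Margin of error: E = z* × SE = 1.282 × 2.839541 = 3.6403

Z-interval: x̄ ± E = 127 ± 3.6403 = (123.3597, 130.6403)

Rounded to 2 decimal places:

(123.36, 130.64)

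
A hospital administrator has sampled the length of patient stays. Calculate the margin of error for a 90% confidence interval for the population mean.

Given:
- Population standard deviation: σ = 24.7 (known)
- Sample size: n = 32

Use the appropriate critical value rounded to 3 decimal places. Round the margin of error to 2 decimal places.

The population standard deviation σ is known, so use the z-interval margin of error formula.

For 90% confidence, z* = 1.645 (from standard normal table)

Margin of error formula for z-interval: E = z* × σ/√n

E = 1.645 × 24.7/√32
  = 1.645 × 4.366384
  = 7.1827

Rounded to 2 decimal places:

7.18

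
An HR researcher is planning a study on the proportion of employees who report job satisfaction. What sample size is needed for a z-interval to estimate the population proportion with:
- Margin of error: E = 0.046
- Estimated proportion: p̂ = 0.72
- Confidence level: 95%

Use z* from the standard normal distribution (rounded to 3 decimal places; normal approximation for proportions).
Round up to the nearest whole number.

Using z* for proportion z-interval (normal approximation).

For 95% confidence, z* = 1.96 (from standard normal table)

Sample size formula for proportion z-interval: n = z*²p̂(1-p̂)/E²

n = 1.96² × 0.72 × 0.28 / 0.046²
  = 3.8416 × 0.2016 / 0.002116
  = 366.0050

Round up to the nearest whole number: n = 367

367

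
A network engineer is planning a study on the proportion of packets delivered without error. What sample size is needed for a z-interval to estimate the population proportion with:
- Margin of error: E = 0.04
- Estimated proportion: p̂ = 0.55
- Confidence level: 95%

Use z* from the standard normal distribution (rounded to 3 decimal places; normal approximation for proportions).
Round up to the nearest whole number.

Using z* for proportion z-interval (normal approximation).

For 95% confidence, z* = 1.96 (from standard normal table)

Sample size formula for proportion z-interval: n = z*²p̂(1-p̂)/E²

n = 1.96² × 0.55 × 0.45 / 0.04²
  = 3.8416 × 0.2475 / 0.0016
  = 594.2475

Round up to the nearest whole number: n = 595

595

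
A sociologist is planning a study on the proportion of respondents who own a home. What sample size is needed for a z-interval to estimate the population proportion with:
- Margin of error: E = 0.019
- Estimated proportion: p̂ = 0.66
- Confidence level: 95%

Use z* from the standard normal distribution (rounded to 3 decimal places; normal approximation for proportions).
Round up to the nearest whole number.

Using z* for proportion z-interval (normal approximation).

For 95% confidence, z* = 1.96 (from standard normal table)

Sample size formula for proportion z-interval: n = z*²p̂(1-p̂)/E²

n = 1.96² × 0.66 × 0.34 / 0.019²
  = 3.8416 × 0.2244 / 0.000361
  = 2387.9641

Round up to the nearest whole number: n = 2388

2388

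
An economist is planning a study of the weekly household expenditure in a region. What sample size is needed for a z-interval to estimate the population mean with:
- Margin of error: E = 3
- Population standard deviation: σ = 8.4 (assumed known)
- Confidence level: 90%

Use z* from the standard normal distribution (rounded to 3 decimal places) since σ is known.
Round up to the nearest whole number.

Using z* since population σ is known (z-interval formula).

For 90% confidence, z* = 1.645 (from standard normal table)

Sample size formula for z-interval: n = (z*σ/E)²

n = (1.645 × 8.4 / 3)²
  = (4.606000)²
  = 21.2152

Round up to the nearest whole number: n = 22

22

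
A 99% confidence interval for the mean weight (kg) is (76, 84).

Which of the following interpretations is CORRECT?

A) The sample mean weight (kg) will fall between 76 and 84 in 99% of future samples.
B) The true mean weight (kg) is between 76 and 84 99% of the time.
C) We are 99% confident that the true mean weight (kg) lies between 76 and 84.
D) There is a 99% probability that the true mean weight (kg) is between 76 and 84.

A confidence interval represents our confidence in the procedure, not a probability statement about the parameter.

Key concept: If we repeated this sampling process many times and computed a 99% CI each time, about 99% of those intervals would contain the true population parameter.

For this specific interval (76, 84):
- Midpoint (point estimate): 80
- Margin of error: 4

The correct interpretation is the one stating confidence that the true parameter lies in the interval — option C.

C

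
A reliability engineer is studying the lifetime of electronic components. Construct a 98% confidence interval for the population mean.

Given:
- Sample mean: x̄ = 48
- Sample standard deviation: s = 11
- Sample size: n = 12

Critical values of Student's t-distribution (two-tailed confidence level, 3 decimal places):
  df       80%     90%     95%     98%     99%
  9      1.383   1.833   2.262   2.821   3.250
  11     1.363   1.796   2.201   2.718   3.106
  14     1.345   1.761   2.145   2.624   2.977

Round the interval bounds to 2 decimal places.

The population standard deviation σ is unknown (only the sample standard deviation s is given), so use a t-interval with df = n - 1 = 12 - 1 = 11.

For 98% confidence with df = 11, t* = 2.718 (from t-table)

Standard error: SE = s/√n = 11/√12 = 3.175426

Margin of error: E = t* × SE = 2.718 × 3.175426 = 8.6308

T-interval: x̄ ± E = 48 ± 8.6308 = (39.3692, 56.6308)

Rounded to 2 decimal places:

(39.37, 56.63)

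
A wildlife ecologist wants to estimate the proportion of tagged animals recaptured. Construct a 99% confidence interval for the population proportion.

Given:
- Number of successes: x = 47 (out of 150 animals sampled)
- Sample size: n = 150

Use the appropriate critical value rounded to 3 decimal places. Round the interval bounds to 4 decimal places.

Sample proportion: p̂ = 47/150 = 0.313333

Check conditions for normal approximation:
  np̂ = 47 ≥ 10 ✓
  n(1-p̂) = 103 ≥ 10 ✓

The sample is large enough, so use a z-interval (normal approximation) for the proportion.

For 99% confidence, z* = 2.576 (from standard normal table)

Standard error: SE = √(p̂(1-p̂)/n) = √(0.313333×0.686667/150) = 0.03787308

Margin of error: E = z* × SE = 2.576 × 0.03787308 = 0.097561

Z-interval: p̂ ± E = 0.313333 ± 0.097561 = (0.215772, 0.410894)

Rounded to 4 decimal places:

(0.2158, 0.4109)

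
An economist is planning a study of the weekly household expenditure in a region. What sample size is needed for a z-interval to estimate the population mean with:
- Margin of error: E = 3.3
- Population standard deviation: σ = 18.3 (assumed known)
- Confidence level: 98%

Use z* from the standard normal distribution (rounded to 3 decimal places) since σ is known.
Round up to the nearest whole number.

Using z* since population σ is known (z-interval formula).

For 98% confidence, z* = 2.326 (from standard normal table)

Sample size formula for z-interval: n = (z*σ/E)²

n = (2.326 × 18.3 / 3.3)²
  = (12.898727)²
  = 166.3772

Round up to the nearest whole number: n = 167

167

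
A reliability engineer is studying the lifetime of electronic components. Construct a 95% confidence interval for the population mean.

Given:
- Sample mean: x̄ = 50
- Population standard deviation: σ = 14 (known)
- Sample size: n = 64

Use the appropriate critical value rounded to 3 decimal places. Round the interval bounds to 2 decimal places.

The population standard deviation σ is known, so use a z-interval (standard normal critical value).

For 95% confidence, z* = 1.96 (from standard normal table)

Standard error: SE = σ/√n = 14/√64 = 1.750000

Margin of error: E = z* × SE = 1.96 × 1.750000 = 3.4300

Z-interval: x̄ ± E = 50 ± 3.4300 = (46.5700, 53.4300)

Rounded to 2 decimal places:

(46.57, 53.43)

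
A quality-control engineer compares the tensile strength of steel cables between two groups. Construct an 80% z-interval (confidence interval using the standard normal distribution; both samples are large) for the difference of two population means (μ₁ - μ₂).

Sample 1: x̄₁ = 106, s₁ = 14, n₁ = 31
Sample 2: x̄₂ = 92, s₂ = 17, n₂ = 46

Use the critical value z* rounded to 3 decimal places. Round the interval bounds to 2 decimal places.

Both samples are large (n₁ = 31 ≥ 30, n₂ = 46 ≥ 30), so a z-interval for the difference of means applies.

Point estimate: x̄₁ - x̄₂ = 106 - 92 = 14

Standard error: SE = √(s₁²/n₁ + s₂²/n₂)
= √(14²/31 + 17²/46)
= √(6.322581 + 6.282609)
= 3.550379

For 80% confidence, z* = 1.282 (from standard normal table)
Margin of error: E = z* × SE = 1.282 × 3.550379 = 4.5516

Z-interval: (x̄₁ - x̄₂) ± E = 14 ± 4.5516 = (9.4484, 18.5516)

Rounded to 2 decimal places:

(9.45, 18.55)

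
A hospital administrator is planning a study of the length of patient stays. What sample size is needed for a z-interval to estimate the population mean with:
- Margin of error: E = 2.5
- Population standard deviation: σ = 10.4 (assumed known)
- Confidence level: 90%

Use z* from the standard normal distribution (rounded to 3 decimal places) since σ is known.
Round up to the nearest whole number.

Using z* since population σ is known (z-interval formula).

For 90% confidence, z* = 1.645 (from standard normal table)

Sample size formula for z-interval: n = (z*σ/E)²

n = (1.645 × 10.4 / 2.5)²
  = (6.843200)²
  = 46.8294

Round up to the nearest whole number: n = 47

47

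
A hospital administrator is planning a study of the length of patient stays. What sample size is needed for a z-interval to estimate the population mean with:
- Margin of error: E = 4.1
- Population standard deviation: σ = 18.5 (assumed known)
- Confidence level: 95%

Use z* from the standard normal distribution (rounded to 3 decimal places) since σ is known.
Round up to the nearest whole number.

Using z* since population σ is known (z-interval formula).

For 95% confidence, z* = 1.96 (from standard normal table)

Sample size formula for z-interval: n = (z*σ/E)²

n = (1.96 × 18.5 / 4.1)²
  = (8.843902)²
  = 78.2146

Round up to the nearest whole number: n = 79

79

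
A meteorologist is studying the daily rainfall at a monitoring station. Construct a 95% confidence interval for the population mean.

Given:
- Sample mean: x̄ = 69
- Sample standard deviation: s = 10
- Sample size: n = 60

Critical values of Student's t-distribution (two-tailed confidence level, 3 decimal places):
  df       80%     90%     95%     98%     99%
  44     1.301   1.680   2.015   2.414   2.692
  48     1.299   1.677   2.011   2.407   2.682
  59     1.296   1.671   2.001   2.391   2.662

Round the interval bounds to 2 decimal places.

The population standard deviation σ is unknown (only the sample standard deviation s is given), so use a t-interval with df = n - 1 = 60 - 1 = 59.

For 95% confidence with df = 59, t* = 2.001 (from t-table)

Standard error: SE = s/√n = 10/√60 = 1.290994

Margin of error: E = t* × SE = 2.001 × 1.290994 = 2.5833

T-interval: x̄ ± E = 69 ± 2.5833 = (66.4167, 71.5833)

Rounded to 2 decimal places:

(66.42, 71.58)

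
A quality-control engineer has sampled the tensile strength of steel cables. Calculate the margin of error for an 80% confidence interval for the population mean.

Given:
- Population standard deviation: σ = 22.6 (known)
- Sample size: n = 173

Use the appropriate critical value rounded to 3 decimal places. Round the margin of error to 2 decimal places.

The population standard deviation σ is known, so use the z-interval margin of error formula.

For 80% confidence, z* = 1.282 (from standard normal table)

Margin of error formula for z-interval: E = z* × σ/√n

E = 1.282 × 22.6/√173
  = 1.282 × 1.718246
  = 2.2028

Rounded to 2 decimal places:

2.20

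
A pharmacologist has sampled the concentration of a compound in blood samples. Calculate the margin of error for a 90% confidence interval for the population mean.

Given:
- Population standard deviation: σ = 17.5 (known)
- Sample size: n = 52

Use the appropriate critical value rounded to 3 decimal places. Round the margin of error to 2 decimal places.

The population standard deviation σ is known, so use the z-interval margin of error formula.

For 90% confidence, z* = 1.645 (from standard normal table)

Margin of error formula for z-interval: E = z* × σ/√n

E = 1.645 × 17.5/√52
  = 1.645 × 2.426813
  = 3.9921

Rounded to 2 decimal places:

3.99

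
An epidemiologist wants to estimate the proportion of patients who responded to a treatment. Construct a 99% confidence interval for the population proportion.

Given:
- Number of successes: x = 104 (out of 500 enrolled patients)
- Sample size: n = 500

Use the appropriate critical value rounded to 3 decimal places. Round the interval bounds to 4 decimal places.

Sample proportion: p̂ = 104/500 = 0.208000

Check conditions for normal approximation:
  np̂ = 104 ≥ 10 ✓
  n(1-p̂) = 396 ≥ 10 ✓

The sample is large enough, so use a z-interval (normal approximation) for the proportion.

For 99% confidence, z* = 2.576 (from standard normal table)

Standard error: SE = √(p̂(1-p̂)/n) = √(0.208000×0.792000/500) = 0.01815136

Margin of error: E = z* × SE = 2.576 × 0.01815136 = 0.046758

Z-interval: p̂ ± E = 0.208000 ± 0.046758 = (0.161242, 0.254758)

Rounded to 4 decimal places:

(0.1612, 0.2548)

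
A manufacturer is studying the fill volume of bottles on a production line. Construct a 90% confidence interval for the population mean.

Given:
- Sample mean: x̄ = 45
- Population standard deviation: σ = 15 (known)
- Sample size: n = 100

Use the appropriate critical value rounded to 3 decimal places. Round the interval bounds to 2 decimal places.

The population standard deviation σ is known, so use a z-interval (standard normal critical value).

For 90% confidence, z* = 1.645 (from standard normal table)

Standard error: SE = σ/√n = 15/√100 = 1.500000

Margin of error: E = z* × SE = 1.645 × 1.500000 = 2.4675

Z-interval: x̄ ± E = 45 ± 2.4675 = (42.5325, 47.4675)

Rounded to 2 decimal places:

(42.53, 47.47)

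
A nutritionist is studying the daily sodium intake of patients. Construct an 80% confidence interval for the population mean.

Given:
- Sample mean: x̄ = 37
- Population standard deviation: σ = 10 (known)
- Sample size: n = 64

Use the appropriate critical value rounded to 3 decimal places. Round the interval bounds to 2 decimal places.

The population standard deviation σ is known, so use a z-interval (standard normal critical value).

For 80% confidence, z* = 1.282 (from standard normal table)

Standard error: SE = σ/√n = 10/√64 = 1.250000

Margin of error: E = z* × SE = 1.282 × 1.250000 = 1.6025

Z-interval: x̄ ± E = 37 ± 1.6025 = (35.3975, 38.6025)

Rounded to 2 decimal places:

(35.40, 38.60)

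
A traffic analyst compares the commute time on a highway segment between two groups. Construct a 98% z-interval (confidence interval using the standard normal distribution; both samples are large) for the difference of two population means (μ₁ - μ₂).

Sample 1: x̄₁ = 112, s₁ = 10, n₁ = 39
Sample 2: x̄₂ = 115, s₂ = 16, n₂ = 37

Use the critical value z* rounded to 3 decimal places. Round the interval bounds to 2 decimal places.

Both samples are large (n₁ = 39 ≥ 30, n₂ = 37 ≥ 30), so a z-interval for the difference of means applies.

Point estimate: x̄₁ - x̄₂ = 112 - 115 = -3

Standard error: SE = √(s₁²/n₁ + s₂²/n₂)
= √(10²/39 + 16²/37)
= √(2.564103 + 6.918919)
= 3.079451

For 98% confidence, z* = 2.326 (from standard normal table)
Margin of error: E = z* × SE = 2.326 × 3.079451 = 7.1628

Z-interval: (x̄₁ - x̄₂) ± E = -3 ± 7.1628 = (-10.1628, 4.1628)

Rounded to 2 decimal places:

(-10.16, 4.16)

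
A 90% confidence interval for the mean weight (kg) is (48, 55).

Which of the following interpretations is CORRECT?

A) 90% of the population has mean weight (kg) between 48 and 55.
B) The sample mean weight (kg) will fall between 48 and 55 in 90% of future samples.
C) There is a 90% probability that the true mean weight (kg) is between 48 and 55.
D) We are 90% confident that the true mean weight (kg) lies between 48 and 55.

A confidence interval represents our confidence in the procedure, not a probability statement about the parameter.

Key concept: If we repeated this sampling process many times and computed a 90% CI each time, about 90% of those intervals would contain the true population parameter.

For this specific interval (48, 55):
- Midpoint (point estimate): 51.5
- Margin of error: 3.5

The correct interpretation is the one stating confidence that the true parameter lies in the interval — option D.

D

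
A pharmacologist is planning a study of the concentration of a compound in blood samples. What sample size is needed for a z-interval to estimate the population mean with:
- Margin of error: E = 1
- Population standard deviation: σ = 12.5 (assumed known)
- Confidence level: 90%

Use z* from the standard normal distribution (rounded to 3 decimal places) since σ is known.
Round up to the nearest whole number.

Using z* since population σ is known (z-interval formula).

For 90% confidence, z* = 1.645 (from standard normal table)

Sample size formula for z-interval: n = (z*σ/E)²

n = (1.645 × 12.5 / 1)²
  = (20.562500)²
  = 422.8164

Round up to the nearest whole number: n = 423

423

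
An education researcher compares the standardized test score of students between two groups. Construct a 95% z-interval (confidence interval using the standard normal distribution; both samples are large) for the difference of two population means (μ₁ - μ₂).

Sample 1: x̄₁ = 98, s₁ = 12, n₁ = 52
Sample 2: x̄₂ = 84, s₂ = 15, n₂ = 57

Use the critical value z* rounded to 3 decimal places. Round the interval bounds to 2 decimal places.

Both samples are large (n₁ = 52 ≥ 30, n₂ = 57 ≥ 30), so a z-interval for the difference of means applies.

Point estimate: x̄₁ - x̄₂ = 98 - 84 = 14

Standard error: SE = √(s₁²/n₁ + s₂²/n₂)
= √(12²/52 + 15²/57)
= √(2.769231 + 3.947368)
= 2.591640

For 95% confidence, z* = 1.96 (from standard normal table)
Margin of error: E = z* × SE = 1.96 × 2.591640 = 5.0796

Z-interval: (x̄₁ - x̄₂) ± E = 14 ± 5.0796 = (8.9204, 19.0796)

Rounded to 2 decimal places:

(8.92, 19.08)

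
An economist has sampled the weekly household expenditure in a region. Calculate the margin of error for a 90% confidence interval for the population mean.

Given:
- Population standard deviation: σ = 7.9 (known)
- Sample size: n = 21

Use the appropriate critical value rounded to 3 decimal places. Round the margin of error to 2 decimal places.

The population standard deviation σ is known, so use the z-interval margin of error formula.

For 90% confidence, z* = 1.645 (from standard normal table)

Margin of error formula for z-interval: E = z* × σ/√n

E = 1.645 × 7.9/√21
  = 1.645 × 1.723921
  = 2.8359

Rounded to 2 decimal places:

2.84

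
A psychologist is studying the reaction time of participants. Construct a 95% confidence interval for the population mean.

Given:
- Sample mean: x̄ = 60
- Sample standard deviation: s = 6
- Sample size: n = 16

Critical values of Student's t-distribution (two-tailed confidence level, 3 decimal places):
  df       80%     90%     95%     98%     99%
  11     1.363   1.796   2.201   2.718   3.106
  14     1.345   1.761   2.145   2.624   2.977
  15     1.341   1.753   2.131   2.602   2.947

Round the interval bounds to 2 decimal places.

The population standard deviation σ is unknown (only the sample standard deviation s is given), so use a t-interval with df = n - 1 = 16 - 1 = 15.

For 95% confidence with df = 15, t* = 2.131 (from t-table)

Standard error: SE = s/√n = 6/√16 = 1.500000

Margin of error: E = t* × SE = 2.131 × 1.500000 = 3.1965

T-interval: x̄ ± E = 60 ± 3.1965 = (56.8035, 63.1965)

Rounded to 2 decimal places:

(56.80, 63.20)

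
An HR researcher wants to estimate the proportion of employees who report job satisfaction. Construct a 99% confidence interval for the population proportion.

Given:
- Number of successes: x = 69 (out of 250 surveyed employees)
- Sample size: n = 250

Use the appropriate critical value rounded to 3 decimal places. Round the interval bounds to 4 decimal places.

Sample proportion: p̂ = 69/250 = 0.276000

Check conditions for normal approximation:
  np̂ = 69 ≥ 10 ✓
  n(1-p̂) = 181 ≥ 10 ✓

The sample is large enough, so use a z-interval (normal approximation) for the proportion.

For 99% confidence, z* = 2.576 (from standard normal table)

Standard error: SE = √(p̂(1-p̂)/n) = √(0.276000×0.724000/250) = 0.02827182

Margin of error: E = z* × SE = 2.576 × 0.02827182 = 0.072828

Z-interval: p̂ ± E = 0.276000 ± 0.072828 = (0.203172, 0.348828)

Rounded to 4 decimal places:

(0.2032, 0.3488)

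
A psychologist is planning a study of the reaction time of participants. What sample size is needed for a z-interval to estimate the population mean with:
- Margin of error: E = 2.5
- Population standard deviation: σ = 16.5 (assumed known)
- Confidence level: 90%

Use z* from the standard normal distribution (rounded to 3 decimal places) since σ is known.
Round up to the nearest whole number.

Using z* since population σ is known (z-interval formula).

For 90% confidence, z* = 1.645 (from standard normal table)

Sample size formula for z-interval: n = (z*σ/E)²

n = (1.645 × 16.5 / 2.5)²
  = (10.857000)²
  = 117.8744

Round up to the nearest whole number: n = 118

118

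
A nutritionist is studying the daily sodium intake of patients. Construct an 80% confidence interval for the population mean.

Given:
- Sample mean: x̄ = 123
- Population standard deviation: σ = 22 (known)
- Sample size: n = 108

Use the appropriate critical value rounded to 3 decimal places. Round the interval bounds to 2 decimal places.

The population standard deviation σ is known, so use a z-interval (standard normal critical value).

For 80% confidence, z* = 1.282 (from standard normal table)

Standard error: SE = σ/√n = 22/√108 = 2.116951

Margin of error: E = z* × SE = 1.282 × 2.116951 = 2.7139

Z-interval: x̄ ± E = 123 ± 2.7139 = (120.2861, 125.7139)

Rounded to 2 decimal places:

(120.29, 125.71)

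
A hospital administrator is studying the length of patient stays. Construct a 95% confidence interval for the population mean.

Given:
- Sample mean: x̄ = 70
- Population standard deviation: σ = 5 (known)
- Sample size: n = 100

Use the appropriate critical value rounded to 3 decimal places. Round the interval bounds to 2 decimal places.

The population standard deviation σ is known, so use a z-interval (standard normal critical value).

For 95% confidence, z* = 1.96 (from standard normal table)

Standard error: SE = σ/√n = 5/√100 = 0.500000

Margin of error: E = z* × SE = 1.96 × 0.500000 = 0.9800

Z-interval: x̄ ± E = 70 ± 0.9800 = (69.0200, 70.9800)

Rounded to 2 decimal places:

(69.02, 70.98)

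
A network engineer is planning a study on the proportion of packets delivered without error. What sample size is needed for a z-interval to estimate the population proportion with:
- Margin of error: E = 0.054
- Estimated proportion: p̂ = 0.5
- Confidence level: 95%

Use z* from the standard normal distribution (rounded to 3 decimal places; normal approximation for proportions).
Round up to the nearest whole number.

Using z* for proportion z-interval (normal approximation).

For 95% confidence, z* = 1.96 (from standard normal table)

Sample size formula for proportion z-interval: n = z*²p̂(1-p̂)/E²

n = 1.96² × 0.5 × 0.5 / 0.054²
  = 3.8416 × 0.25 / 0.002916
  = 329.3553

Round up to the nearest whole number: n = 330

330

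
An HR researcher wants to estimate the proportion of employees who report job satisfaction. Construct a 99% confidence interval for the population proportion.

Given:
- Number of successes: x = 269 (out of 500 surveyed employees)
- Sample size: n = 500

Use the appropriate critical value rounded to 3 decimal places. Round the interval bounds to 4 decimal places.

Sample proportion: p̂ = 269/500 = 0.538000

Check conditions for normal approximation:
  np̂ = 269 ≥ 10 ✓
  n(1-p̂) = 231 ≥ 10 ✓

The sample is large enough, so use a z-interval (normal approximation) for the proportion.

For 99% confidence, z* = 2.576 (from standard normal table)

Standard error: SE = √(p̂(1-p̂)/n) = √(0.538000×0.462000/500) = 0.02229601

Margin of error: E = z* × SE = 2.576 × 0.02229601 = 0.057435

Z-interval: p̂ ± E = 0.538000 ± 0.057435 = (0.480565, 0.595435)

Rounded to 4 decimal places:

(0.4806, 0.5954)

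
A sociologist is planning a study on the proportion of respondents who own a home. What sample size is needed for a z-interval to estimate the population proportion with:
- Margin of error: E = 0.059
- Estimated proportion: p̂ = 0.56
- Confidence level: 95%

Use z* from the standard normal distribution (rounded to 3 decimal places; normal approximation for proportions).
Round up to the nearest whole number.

Using z* for proportion z-interval (normal approximation).

For 95% confidence, z* = 1.96 (from standard normal table)

Sample size formula for proportion z-interval: n = z*²p̂(1-p̂)/E²

n = 1.96² × 0.56 × 0.44 / 0.059²
  = 3.8416 × 0.2464 / 0.003481
  = 271.9248

Round up to the nearest whole number: n = 272

272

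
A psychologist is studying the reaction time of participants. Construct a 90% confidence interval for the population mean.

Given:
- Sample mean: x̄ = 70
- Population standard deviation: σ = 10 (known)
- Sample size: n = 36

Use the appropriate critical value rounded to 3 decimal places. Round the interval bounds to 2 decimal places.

The population standard deviation σ is known, so use a z-interval (standard normal critical value).

For 90% confidence, z* = 1.645 (from standard normal table)

Standard error: SE = σ/√n = 10/√36 = 1.666667

Margin of error: E = z* × SE = 1.645 × 1.666667 = 2.7417

Z-interval: x̄ ± E = 70 ± 2.7417 = (67.2583, 72.7417)

Rounded to 2 decimal places:

(67.26, 72.74)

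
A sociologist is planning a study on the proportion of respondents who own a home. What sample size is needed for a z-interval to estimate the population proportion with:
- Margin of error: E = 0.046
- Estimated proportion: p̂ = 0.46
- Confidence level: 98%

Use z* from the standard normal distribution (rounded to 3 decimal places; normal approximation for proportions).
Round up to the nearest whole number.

Using z* for proportion z-interval (normal approximation).

For 98% confidence, z* = 2.326 (from standard normal table)

Sample size formula for proportion z-interval: n = z*²p̂(1-p̂)/E²

n = 2.326² × 0.46 × 0.54 / 0.046²
  = 5.410276 × 0.2484 / 0.002116
  = 635.1194

Round up to the nearest whole number: n = 636

636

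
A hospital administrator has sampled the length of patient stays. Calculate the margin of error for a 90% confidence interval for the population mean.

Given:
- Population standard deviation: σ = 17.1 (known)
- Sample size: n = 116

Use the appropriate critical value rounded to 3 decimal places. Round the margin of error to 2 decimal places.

The population standard deviation σ is known, so use the z-interval margin of error formula.

For 90% confidence, z* = 1.645 (from standard normal table)

Margin of error formula for z-interval: E = z* × σ/√n

E = 1.645 × 17.1/√116
  = 1.645 × 1.587695
  = 2.6118

Rounded to 2 decimal places:

2.61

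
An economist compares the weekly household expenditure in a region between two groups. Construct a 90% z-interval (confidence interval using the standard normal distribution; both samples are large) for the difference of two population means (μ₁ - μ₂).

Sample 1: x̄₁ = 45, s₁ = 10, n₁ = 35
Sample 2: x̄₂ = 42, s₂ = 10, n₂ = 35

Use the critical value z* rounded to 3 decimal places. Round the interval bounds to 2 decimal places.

Both samples are large (n₁ = 35 ≥ 30, n₂ = 35 ≥ 30), so a z-interval for the difference of means applies.

Point estimate: x̄₁ - x̄₂ = 45 - 42 = 3

Standard error: SE = √(s₁²/n₁ + s₂²/n₂)
= √(10²/35 + 10²/35)
= √(2.857143 + 2.857143)
= 2.390457

For 90% confidence, z* = 1.645 (from standard normal table)
Margin of error: E = z* × SE = 1.645 × 2.390457 = 3.9323

Z-interval: (x̄₁ - x̄₂) ± E = 3 ± 3.9323 = (-0.9323, 6.9323)

Rounded to 2 decimal places:

(-0.93, 6.93)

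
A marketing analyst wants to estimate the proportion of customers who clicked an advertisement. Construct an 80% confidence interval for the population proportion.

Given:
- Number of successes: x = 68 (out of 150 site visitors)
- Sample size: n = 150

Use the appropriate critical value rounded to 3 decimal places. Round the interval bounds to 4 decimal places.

Sample proportion: p̂ = 68/150 = 0.453333

Check conditions for normal approximation:
  np̂ = 68 ≥ 10 ✓
  n(1-p̂) = 82 ≥ 10 ✓

The sample is large enough, so use a z-interval (normal approximation) for the proportion.

For 80% confidence, z* = 1.282 (from standard normal table)

Standard error: SE = √(p̂(1-p̂)/n) = √(0.453333×0.546667/150) = 0.04064663

Margin of error: E = z* × SE = 1.282 × 0.04064663 = 0.052109

Z-interval: p̂ ± E = 0.453333 ± 0.052109 = (0.401224, 0.505442)

Rounded to 4 decimal places:

(0.4012, 0.5054)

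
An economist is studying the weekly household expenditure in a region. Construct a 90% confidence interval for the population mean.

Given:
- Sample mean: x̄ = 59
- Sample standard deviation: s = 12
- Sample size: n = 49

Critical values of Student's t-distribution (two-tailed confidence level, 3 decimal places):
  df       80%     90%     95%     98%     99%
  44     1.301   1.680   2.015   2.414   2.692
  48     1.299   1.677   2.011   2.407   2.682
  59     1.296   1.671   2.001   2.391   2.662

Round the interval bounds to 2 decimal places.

The population standard deviation σ is unknown (only the sample standard deviation s is given), so use a t-interval with df = n - 1 = 49 - 1 = 48.

For 90% confidence with df = 48, t* = 1.677 (from t-table)

Standard error: SE = s/√n = 12/√49 = 1.714286

Margin of error: E = t* × SE = 1.677 × 1.714286 = 2.8749

T-interval: x̄ ± E = 59 ± 2.8749 = (56.1251, 61.8749)

Rounded to 2 decimal places:

(56.13, 61.87)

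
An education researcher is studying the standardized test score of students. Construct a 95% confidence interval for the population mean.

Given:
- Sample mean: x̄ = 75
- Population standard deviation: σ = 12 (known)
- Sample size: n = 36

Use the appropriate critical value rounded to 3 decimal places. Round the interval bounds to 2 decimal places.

The population standard deviation σ is known, so use a z-interval (standard normal critical value).

For 95% confidence, z* = 1.96 (from standard normal table)

Standard error: SE = σ/√n = 12/√36 = 2.000000

Margin of error: E = z* × SE = 1.96 × 2.000000 = 3.9200

Z-interval: x̄ ± E = 75 ± 3.9200 = (71.0800, 78.9200)

Rounded to 2 decimal places:

(71.08, 78.92)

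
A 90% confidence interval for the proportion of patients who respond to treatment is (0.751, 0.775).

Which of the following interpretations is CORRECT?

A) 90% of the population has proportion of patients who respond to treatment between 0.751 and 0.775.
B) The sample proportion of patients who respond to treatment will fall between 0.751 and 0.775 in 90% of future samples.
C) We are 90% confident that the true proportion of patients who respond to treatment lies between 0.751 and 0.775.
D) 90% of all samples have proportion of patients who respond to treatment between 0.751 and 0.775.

A confidence interval represents our confidence in the procedure, not a probability statement about the parameter.

Key concept: If we repeated this sampling process many times and computed a 90% CI each time, about 90% of those intervals would contain the true population parameter.

For this specific interval (0.751, 0.775):
- Midpoint (point estimate): 0.763
- Margin of error: 0.012

The correct interpretation is the one stating confidence that the true parameter lies in the interval — option C.

C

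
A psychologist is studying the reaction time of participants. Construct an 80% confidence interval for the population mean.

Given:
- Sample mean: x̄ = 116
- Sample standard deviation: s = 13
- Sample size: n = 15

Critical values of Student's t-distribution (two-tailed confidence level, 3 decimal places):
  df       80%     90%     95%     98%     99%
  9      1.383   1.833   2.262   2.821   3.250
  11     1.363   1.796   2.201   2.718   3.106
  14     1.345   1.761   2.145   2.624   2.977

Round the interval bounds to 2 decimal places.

The population standard deviation σ is unknown (only the sample standard deviation s is given), so use a t-interval with df = n - 1 = 15 - 1 = 14.

For 80% confidence with df = 14, t* = 1.345 (from t-table)

Standard error: SE = s/√n = 13/√15 = 3.356586

Margin of error: E = t* × SE = 1.345 × 3.356586 = 4.5146

T-interval: x̄ ± E = 116 ± 4.5146 = (111.4854, 120.5146)

Rounded to 2 decimal places:

(111.49, 120.51)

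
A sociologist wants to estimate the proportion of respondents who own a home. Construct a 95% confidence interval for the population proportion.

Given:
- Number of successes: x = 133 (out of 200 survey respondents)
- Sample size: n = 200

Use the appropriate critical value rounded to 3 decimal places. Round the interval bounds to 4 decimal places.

Sample proportion: p̂ = 133/200 = 0.665000

Check conditions for normal approximation:
  np̂ = 133 ≥ 10 ✓
  n(1-p̂) = 67 ≥ 10 ✓

The sample is large enough, so use a z-interval (normal approximation) for the proportion.

For 95% confidence, z* = 1.96 (from standard normal table)

Standard error: SE = √(p̂(1-p̂)/n) = √(0.665000×0.335000/200) = 0.03337477

Margin of error: E = z* × SE = 1.96 × 0.03337477 = 0.065415

Z-interval: p̂ ± E = 0.665000 ± 0.065415 = (0.599585, 0.730415)

Rounded to 4 decimal places:

(0.5996, 0.7304)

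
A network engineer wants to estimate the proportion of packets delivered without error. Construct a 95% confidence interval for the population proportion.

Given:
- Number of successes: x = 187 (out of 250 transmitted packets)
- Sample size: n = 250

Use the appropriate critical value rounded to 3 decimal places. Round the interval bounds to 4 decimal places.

Sample proportion: p̂ = 187/250 = 0.748000

Check conditions for normal approximation:
  np̂ = 187 ≥ 10 ✓
  n(1-p̂) = 63 ≥ 10 ✓

The sample is large enough, so use a z-interval (normal approximation) for the proportion.

For 95% confidence, z* = 1.96 (from standard normal table)

Standard error: SE = √(p̂(1-p̂)/n) = √(0.748000×0.252000/250) = 0.02745877

Margin of error: E = z* × SE = 1.96 × 0.02745877 = 0.053819

Z-interval: p̂ ± E = 0.748000 ± 0.053819 = (0.694181, 0.801819)

Rounded to 4 decimal places:

(0.6942, 0.8018)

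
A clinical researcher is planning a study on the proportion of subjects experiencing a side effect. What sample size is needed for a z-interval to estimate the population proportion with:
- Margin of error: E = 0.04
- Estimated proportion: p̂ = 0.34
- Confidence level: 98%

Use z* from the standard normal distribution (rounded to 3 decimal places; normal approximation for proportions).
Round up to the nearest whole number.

Using z* for proportion z-interval (normal approximation).

For 98% confidence, z* = 2.326 (from standard normal table)

Sample size formula for proportion z-interval: n = z*²p̂(1-p̂)/E²

n = 2.326² × 0.34 × 0.66 / 0.04²
  = 5.410276 × 0.2244 / 0.0016
  = 758.7912

Round up to the nearest whole number: n = 759

759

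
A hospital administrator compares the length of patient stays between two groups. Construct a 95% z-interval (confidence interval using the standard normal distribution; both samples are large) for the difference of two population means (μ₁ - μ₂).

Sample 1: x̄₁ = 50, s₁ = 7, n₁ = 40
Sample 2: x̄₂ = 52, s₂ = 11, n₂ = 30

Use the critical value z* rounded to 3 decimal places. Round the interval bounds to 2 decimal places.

Both samples are large (n₁ = 40 ≥ 30, n₂ = 30 ≥ 30), so a z-interval for the difference of means applies.

Point estimate: x̄₁ - x̄₂ = 50 - 52 = -2

Standard error: SE = √(s₁²/n₁ + s₂²/n₂)
= √(7²/40 + 11²/30)
= √(1.225000 + 4.033333)
= 2.293106

For 95% confidence, z* = 1.96 (from standard normal table)
Margin of error: E = z* × SE = 1.96 × 2.293106 = 4.4945

Z-interval: (x̄₁ - x̄₂) ± E = -2 ± 4.4945 = (-6.4945, 2.4945)

Rounded to 2 decimal places:

(-6.49, 2.49)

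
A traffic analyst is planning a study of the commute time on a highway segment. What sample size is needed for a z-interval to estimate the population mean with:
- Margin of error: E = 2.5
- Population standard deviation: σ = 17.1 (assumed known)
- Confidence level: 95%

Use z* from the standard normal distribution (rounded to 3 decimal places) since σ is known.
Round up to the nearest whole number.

Using z* since population σ is known (z-interval formula).

For 95% confidence, z* = 1.96 (from standard normal table)

Sample size formula for z-interval: n = (z*σ/E)²

n = (1.96 × 17.1 / 2.5)²
  = (13.406400)²
  = 179.7316

Round up to the nearest whole number: n = 180

180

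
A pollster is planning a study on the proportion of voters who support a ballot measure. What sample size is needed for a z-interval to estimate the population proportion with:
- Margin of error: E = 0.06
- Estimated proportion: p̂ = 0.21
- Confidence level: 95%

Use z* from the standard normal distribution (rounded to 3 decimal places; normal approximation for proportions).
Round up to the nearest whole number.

Using z* for proportion z-interval (normal approximation).

For 95% confidence, z* = 1.96 (from standard normal table)

Sample size formula for proportion z-interval: n = z*²p̂(1-p̂)/E²

n = 1.96² × 0.21 × 0.79 / 0.06²
  = 3.8416 × 0.1659 / 0.0036
  = 177.0337

Round up to the nearest whole number: n = 178

178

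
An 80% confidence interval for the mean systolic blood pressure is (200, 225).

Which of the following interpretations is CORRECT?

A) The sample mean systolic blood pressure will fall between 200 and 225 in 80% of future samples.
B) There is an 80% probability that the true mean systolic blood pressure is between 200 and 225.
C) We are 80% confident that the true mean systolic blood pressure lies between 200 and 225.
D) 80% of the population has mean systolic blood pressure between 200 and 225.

A confidence interval represents our confidence in the procedure, not a probability statement about the parameter.

Key concept: If we repeated this sampling process many times and computed an 80% CI each time, about 80% of those intervals would contain the true population parameter.

For this specific interval (200, 225):
- Midpoint (point estimate): 212.5
- Margin of error: 12.5

The correct interpretation is the one stating confidence that the true parameter lies in the interval — option C.

C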